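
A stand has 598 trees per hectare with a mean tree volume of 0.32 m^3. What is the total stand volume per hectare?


V_stand = 598 * 0.32 = 191.36 ≈ 191.4 m^3/ha

191.4 m^3/ha


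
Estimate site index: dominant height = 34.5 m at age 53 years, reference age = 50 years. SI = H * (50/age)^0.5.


50/53 = 0.943396
(0.943396)^0.5 = 0.971286
SI = 34.5 * 0.971286 = 33.5094 ≈ 33.5 m

33.5 m


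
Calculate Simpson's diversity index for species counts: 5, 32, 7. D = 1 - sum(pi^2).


Total N = 5 + 32 + 7 = 44
Per-species terms:
  p = 5/44 = 0.113636; p^2 = 0.113636^2 = 0.012913
  p = 32/44 = 0.727273; p^2 = 0.727273^2 = 0.528926
  p = 7/44 = 0.159091; p^2 = 0.159091^2 = 0.025310
sum(p^2) = 0.012913 + 0.528926 + 0.025310 = 0.567149
D = 1 - 0.567149 = 0.432851 ≈ 0.4329

0.4329


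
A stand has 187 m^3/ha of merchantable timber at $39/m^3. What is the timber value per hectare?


Value = 187 * 39 = $7293/ha

$7293/ha


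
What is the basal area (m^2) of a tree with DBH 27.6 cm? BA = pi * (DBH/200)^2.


D/200 = 27.6/200 = 0.138 m
(D/200)^2 = 0.138^2 = 0.019044
BA = 3.141593 * 0.019044 = 0.0598285 ≈ 0.0598 m^2

0.0598 m^2


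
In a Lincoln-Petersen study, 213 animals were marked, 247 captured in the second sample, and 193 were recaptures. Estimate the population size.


N = M * C / R = 213 * 247 / 193 = 52611 / 193 = 272.60 ≈ 273

273 individuals


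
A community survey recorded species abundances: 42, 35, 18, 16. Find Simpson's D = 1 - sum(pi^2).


Total N = 42 + 35 + 18 + 16 = 111
Per-species terms:
  p = 42/111 = 0.378378; p^2 = 0.378378^2 = 0.143170
  p = 35/111 = 0.315315; p^2 = 0.315315^2 = 0.099424
  p = 18/111 = 0.162162; p^2 = 0.162162^2 = 0.026297
  p = 16/111 = 0.144144; p^2 = 0.144144^2 = 0.020777
sum(p^2) = 0.143170 + 0.099424 + 0.026297 + 0.020777 = 0.289668
D = 1 - 0.289668 = 0.710332 ≈ 0.7103

0.7103


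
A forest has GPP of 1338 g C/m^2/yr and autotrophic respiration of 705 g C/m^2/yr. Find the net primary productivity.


NPP = GPP - Ra = 1338 - 705 = 633 g C/m^2/yr

633 g C/m^2/yr


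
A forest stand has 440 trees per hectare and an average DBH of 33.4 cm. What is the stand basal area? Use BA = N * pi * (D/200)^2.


(D/200)^2 = (33.4/200)^2 = 0.167^2 = 0.027889
Individual BA = 3.141593 * 0.027889 = 0.0876159 m^2
Stand BA = 440 * 0.0876159 = 38.5510 ≈ 38.55 m^2/ha

38.55 m^2/ha


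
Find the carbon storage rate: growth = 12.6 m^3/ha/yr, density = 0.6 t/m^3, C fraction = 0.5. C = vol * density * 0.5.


C = 12.6 * 0.6 * 0.5 = 3.78 t C/ha/yr

3.78 t C/ha/yr


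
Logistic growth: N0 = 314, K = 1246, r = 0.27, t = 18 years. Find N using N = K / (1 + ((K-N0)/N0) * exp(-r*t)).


(K - N0)/N0 = (1246 - 314)/314 = 932/314 = 2.96815
r*t = 0.27 * 18 = 4.86; exp(-4.86) = 0.00775048
2.96815 * 0.00775048 = 0.0230046
1 + 0.0230046 = 1.02300
N = 1246 / 1.02300 = 1217.99 ≈ 1218

1218


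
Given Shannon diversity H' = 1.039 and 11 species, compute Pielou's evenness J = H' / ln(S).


ln(11) = 2.39790
J = H' / ln(S) = 1.039 / 2.39790 = 0.433296 ≈ 0.4333

0.4333


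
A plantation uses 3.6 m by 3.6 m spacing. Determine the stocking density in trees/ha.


N = 10000 / 3.6^2 = 10000 / 12.96 = 771.605 ≈ 772 trees/ha

772 trees/ha


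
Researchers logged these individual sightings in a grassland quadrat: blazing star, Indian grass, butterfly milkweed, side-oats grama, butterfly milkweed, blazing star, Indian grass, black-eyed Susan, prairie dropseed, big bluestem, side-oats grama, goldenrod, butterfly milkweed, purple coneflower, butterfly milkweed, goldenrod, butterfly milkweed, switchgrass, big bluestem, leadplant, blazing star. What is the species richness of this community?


Total individuals logged = 21
Distinct species (count of individuals): blazing star (3), Indian grass (2), butterfly milkweed (5), side-oats grama (2), black-eyed Susan (1), prairie dropseed (1), big bluestem (2), goldenrod (2), purple coneflower (1), switchgrass (1), leadplant (1)
Species richness = number of distinct species = 11

11


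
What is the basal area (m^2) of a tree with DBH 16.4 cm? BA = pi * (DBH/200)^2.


D/200 = 16.4/200 = 0.082 m
(D/200)^2 = 0.082^2 = 0.006724
BA = 3.141593 * 0.006724 = 0.0211241 ≈ 0.0211 m^2

0.0211 m^2


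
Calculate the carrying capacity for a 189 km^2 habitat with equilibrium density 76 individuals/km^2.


K = 76 * 189 = 14364 individuals

14364 individuals


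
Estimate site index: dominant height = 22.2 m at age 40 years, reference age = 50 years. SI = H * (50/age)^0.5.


50/40 = 1.25000
(1.25000)^0.5 = 1.11803
SI = 22.2 * 1.11803 = 24.8203 ≈ 24.8 m

24.8 m


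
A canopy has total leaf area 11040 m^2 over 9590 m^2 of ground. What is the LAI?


LAI = 11040 / 9590 = 1.1512 ≈ 1.15

1.15


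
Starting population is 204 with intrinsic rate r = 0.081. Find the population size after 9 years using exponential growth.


r*t = 0.081 * 9 = 0.729
exp(0.729) = 2.07301
N = 204 * 2.07301 = 422.894 ≈ 423

423


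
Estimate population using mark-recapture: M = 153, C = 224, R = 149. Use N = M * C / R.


N = M * C / R = 153 * 224 / 149 = 34272 / 149 = 230.01 ≈ 230

230 individuals


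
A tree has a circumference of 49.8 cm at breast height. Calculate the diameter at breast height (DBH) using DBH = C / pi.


DBH = C / pi = 49.8 / 3.141593 = 15.8518 ≈ 15.85 cm

15.85 cm


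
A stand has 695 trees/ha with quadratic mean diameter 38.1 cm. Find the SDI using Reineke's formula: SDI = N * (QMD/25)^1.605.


QMD/25 = 38.1/25 = 1.524
(1.524)^1.605 = exp(1.605 * ln(1.524)) = exp(1.605 * 0.421338) = exp(0.676247) = 1.96648
SDI = 695 * 1.96648 = 1366.70 ≈ 1367

1367


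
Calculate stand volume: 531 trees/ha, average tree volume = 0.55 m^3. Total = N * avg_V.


V_stand = 531 * 0.55 = 292.05 ≈ 292.1 m^3/ha

292.1 m^3/ha


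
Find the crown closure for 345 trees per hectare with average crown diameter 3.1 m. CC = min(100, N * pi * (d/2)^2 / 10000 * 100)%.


(d/2)^2 = (3.1/2)^2 = 1.55^2 = 2.4025
Crown area = 3.141593 * 2.4025 = 7.54768 m^2
N * area / 10000 * 100 = 345 * 7.54768 / 10000 * 100 = 26.0395
CC = min(100, 26.0395) = 26.0395 ≈ 26.0%

26.0%


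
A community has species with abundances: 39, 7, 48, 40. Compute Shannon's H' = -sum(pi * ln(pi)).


Total N = 39 + 7 + 48 + 40 = 134
Per-species terms:
  p = 39/134 = 0.291045; ln(p) = -1.234277; p*ln(p) = 0.291045 * (-1.234277) = -0.359230
  p = 7/134 = 0.052239; ln(p) = -2.951926; p*ln(p) = 0.052239 * (-2.951926) = -0.154206
  p = 48/134 = 0.358209; ln(p) = -1.026639; p*ln(p) = 0.358209 * (-1.026639) = -0.367751
  p = 40/134 = 0.298507; ln(p) = -1.208962; p*ln(p) = 0.298507 * (-1.208962) = -0.360884
sum(p*ln(p)) = (-0.359230) + (-0.154206) + (-0.367751) + (-0.360884) = -1.242071
H' = -(-1.242071) = 1.242071 ≈ 1.2421

1.2421


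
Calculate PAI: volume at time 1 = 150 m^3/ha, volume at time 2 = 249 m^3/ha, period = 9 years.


PAI = (V2 - V1) / period = (249 - 150) / 9 = 99 / 9 = 11.00 m^3/ha/yr

11.00 m^3/ha/yr


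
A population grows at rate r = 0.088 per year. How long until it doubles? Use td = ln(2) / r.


td = ln(2) / 0.088 = 0.693147 / 0.088 = 7.87667 ≈ 7.9 years

7.9 years


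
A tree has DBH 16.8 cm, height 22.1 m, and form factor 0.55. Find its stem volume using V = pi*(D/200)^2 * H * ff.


(D/200)^2 = (16.8/200)^2 = 0.084^2 = 0.007056
BA = 3.141593 * 0.007056 = 0.0221671 m^2
V = 0.0221671 * 22.1 * 0.55 = 0.269441 ≈ 0.269 m^3

0.269 m^3


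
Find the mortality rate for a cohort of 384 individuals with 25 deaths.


Mortality rate = 25 / 384 = 0.065104 ≈ 0.0651

0.0651


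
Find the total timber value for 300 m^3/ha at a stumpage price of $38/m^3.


Value = 300 * 38 = $11400/ha

$11400/ha


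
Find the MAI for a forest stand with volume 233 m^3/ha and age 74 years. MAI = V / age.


MAI = 233 / 74 = 3.1486 ≈ 3.15 m^3/ha/yr

3.15 m^3/ha/yr


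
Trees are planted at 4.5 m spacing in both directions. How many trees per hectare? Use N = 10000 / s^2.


N = 10000 / 4.5^2 = 10000 / 20.25 = 493.827 ≈ 494 trees/ha

494 trees/ha


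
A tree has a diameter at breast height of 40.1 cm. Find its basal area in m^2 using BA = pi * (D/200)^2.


D/200 = 40.1/200 = 0.2005 m
(D/200)^2 = 0.2005^2 = 0.04020025
BA = 3.141593 * 0.04020025 = 0.126293 ≈ 0.1263 m^2

0.1263 m^2


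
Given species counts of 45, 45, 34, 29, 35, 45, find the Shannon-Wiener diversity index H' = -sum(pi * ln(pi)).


Total N = 45 + 45 + 34 + 29 + 35 + 45 = 233
Per-species terms:
  p = 45/233 = 0.193133; ln(p) = -1.644376; p*ln(p) = 0.193133 * (-1.644376) = -0.317583
  p = 45/233 = 0.193133; ln(p) = -1.644376; p*ln(p) = 0.193133 * (-1.644376) = -0.317583
  p = 34/233 = 0.145923; ln(p) = -1.924676; p*ln(p) = 0.145923 * (-1.924676) = -0.280854
  p = 29/233 = 0.124464; ln(p) = -2.083739; p*ln(p) = 0.124464 * (-2.083739) = -0.259350
  p = 35/233 = 0.150215; ln(p) = -1.895688; p*ln(p) = 0.150215 * (-1.895688) = -0.284761
  p = 45/233 = 0.193133; ln(p) = -1.644376; p*ln(p) = 0.193133 * (-1.644376) = -0.317583
sum(p*ln(p)) = (-0.317583) + (-0.317583) + (-0.280854) + (-0.259350) + (-0.284761) + (-0.317583) = -1.777714
H' = -(-1.777714) = 1.777714 ≈ 1.7777

1.7777


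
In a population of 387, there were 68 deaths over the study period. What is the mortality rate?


Mortality rate = 68 / 387 = 0.175711 ≈ 0.1757

0.1757


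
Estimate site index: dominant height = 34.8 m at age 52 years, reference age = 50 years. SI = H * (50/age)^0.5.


50/52 = 0.961538
(0.961538)^0.5 = 0.980580
SI = 34.8 * 0.980580 = 34.1242 ≈ 34.1 m

34.1 m


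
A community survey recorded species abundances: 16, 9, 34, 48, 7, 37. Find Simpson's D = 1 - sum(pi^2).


Total N = 16 + 9 + 34 + 48 + 7 + 37 = 151
Per-species terms:
  p = 16/151 = 0.105960; p^2 = 0.105960^2 = 0.011228
  p = 9/151 = 0.059603; p^2 = 0.059603^2 = 0.003553
  p = 34/151 = 0.225166; p^2 = 0.225166^2 = 0.050700
  p = 48/151 = 0.317881; p^2 = 0.317881^2 = 0.101048
  p = 7/151 = 0.046358; p^2 = 0.046358^2 = 0.002149
  p = 37/151 = 0.245033; p^2 = 0.245033^2 = 0.060041
sum(p^2) = 0.011228 + 0.003553 + 0.050700 + 0.101048 + 0.002149 + 0.060041 = 0.228719
D = 1 - 0.228719 = 0.771281 ≈ 0.7713

0.7713


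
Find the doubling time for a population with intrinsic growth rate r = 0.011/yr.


td = ln(2) / 0.011 = 0.693147 / 0.011 = 63.0134 ≈ 63.0 years

63.0 years


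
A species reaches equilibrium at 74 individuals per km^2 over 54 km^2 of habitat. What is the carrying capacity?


K = 74 * 54 = 3996 individuals

3996 individuals


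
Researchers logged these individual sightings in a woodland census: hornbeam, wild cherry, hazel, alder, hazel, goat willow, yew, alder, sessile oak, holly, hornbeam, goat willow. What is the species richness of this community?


Total individuals logged = 12
Distinct species (count of individuals): hornbeam (2), wild cherry (1), hazel (2), alder (2), goat willow (2), yew (1), sessile oak (1), holly (1)
Species richness = number of distinct species = 8

8


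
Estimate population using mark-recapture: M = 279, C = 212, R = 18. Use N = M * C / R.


N = M * C / R = 279 * 212 / 18 = 59148 / 18 = 3286

3286 individuals


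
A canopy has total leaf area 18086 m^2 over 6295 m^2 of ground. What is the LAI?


LAI = 18086 / 6295 = 2.8731 ≈ 2.87

2.87


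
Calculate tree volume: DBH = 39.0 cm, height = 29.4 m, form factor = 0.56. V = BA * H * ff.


(D/200)^2 = (39.0/200)^2 = 0.195^2 = 0.038025
BA = 3.141593 * 0.038025 = 0.119459 m^2
V = 0.119459 * 29.4 * 0.56 = 1.96677 ≈ 1.967 m^3

1.967 m^3


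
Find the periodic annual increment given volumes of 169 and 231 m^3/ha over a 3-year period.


PAI = (V2 - V1) / period = (231 - 169) / 3 = 62 / 3 = 20.6667 ≈ 20.67 m^3/ha/yr

20.67 m^3/ha/yr


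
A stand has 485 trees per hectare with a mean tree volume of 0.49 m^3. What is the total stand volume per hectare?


V_stand = 485 * 0.49 = 237.65 ≈ 237.7 m^3/ha

237.7 m^3/ha


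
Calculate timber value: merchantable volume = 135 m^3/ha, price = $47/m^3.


Value = 135 * 47 = $6345/ha

$6345/ha


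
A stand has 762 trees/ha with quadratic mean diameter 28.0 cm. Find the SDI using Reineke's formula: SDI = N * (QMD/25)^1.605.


QMD/25 = 28.0/25 = 1.12
(1.12)^1.605 = exp(1.605 * ln(1.12)) = exp(1.605 * 0.113329) = exp(0.181893) = 1.19949
SDI = 762 * 1.19949 = 914.011 ≈ 914

914


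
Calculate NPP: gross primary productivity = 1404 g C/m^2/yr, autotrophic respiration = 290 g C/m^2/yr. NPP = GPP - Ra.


NPP = GPP - Ra = 1404 - 290 = 1114 g C/m^2/yr

1114 g C/m^2/yr


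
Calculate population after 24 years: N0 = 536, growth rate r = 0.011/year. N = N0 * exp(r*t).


r*t = 0.011 * 24 = 0.264
exp(0.264) = 1.30213
N = 536 * 1.30213 = 697.942 ≈ 698

698


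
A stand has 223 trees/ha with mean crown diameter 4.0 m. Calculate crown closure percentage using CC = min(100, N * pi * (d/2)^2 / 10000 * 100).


(d/2)^2 = (4.0/2)^2 = 2^2 = 4
Crown area = 3.141593 * 4 = 12.5664 m^2
N * area / 10000 * 100 = 223 * 12.5664 / 10000 * 100 = 28.0231
CC = min(100, 28.0231) = 28.0231 ≈ 28.0%

28.0%


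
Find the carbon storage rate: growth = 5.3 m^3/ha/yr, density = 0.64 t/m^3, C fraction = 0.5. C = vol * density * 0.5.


C = 5.3 * 0.64 * 0.5 = 1.696 ≈ 1.70 t C/ha/yr

1.70 t C/ha/yr


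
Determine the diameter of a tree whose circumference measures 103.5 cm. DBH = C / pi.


DBH = C / pi = 103.5 / 3.141593 = 32.9451 ≈ 32.95 cm

32.95 cm


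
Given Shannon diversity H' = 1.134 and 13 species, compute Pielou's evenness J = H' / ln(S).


ln(13) = 2.56495
J = H' / ln(S) = 1.134 / 2.56495 = 0.442114 ≈ 0.4421

0.4421


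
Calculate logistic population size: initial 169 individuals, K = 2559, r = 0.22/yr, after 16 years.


(K - N0)/N0 = (2559 - 169)/169 = 2390/169 = 14.1420
r*t = 0.22 * 16 = 3.52; exp(-3.52) = 0.0295994
14.1420 * 0.0295994 = 0.418595
1 + 0.418595 = 1.41860
N = 2559 / 1.41860 = 1803.89 ≈ 1804

1804


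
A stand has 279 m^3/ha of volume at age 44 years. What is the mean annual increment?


MAI = 279 / 44 = 6.3409 ≈ 6.34 m^3/ha/yr

6.34 m^3/ha/yr


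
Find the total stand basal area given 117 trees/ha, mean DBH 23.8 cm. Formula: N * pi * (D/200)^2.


(D/200)^2 = (23.8/200)^2 = 0.119^2 = 0.014161
Individual BA = 3.141593 * 0.014161 = 0.0444881 m^2
Stand BA = 117 * 0.0444881 = 5.20511 ≈ 5.21 m^2/ha

5.21 m^2/ha


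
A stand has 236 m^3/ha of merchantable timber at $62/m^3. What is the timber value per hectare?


Value = 236 * 62 = $14632/ha

$14632/ha


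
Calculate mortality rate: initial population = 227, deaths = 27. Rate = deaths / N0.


Mortality rate = 27 / 227 = 0.118943 ≈ 0.1189

0.1189


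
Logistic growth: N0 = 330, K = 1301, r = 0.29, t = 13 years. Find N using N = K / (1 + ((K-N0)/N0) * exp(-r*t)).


(K - N0)/N0 = (1301 - 330)/330 = 971/330 = 2.94242
r*t = 0.29 * 13 = 3.77; exp(-3.77) = 0.0230521
2.94242 * 0.0230521 = 0.0678290
1 + 0.0678290 = 1.06783
N = 1301 / 1.06783 = 1218.36 ≈ 1218

1218


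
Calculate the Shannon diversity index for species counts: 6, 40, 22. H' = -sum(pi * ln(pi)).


Total N = 6 + 40 + 22 = 68
Per-species terms:
  p = 6/68 = 0.088235; ln(p) = -2.427752; p*ln(p) = 0.088235 * (-2.427752) = -0.214213
  p = 40/68 = 0.588235; ln(p) = -0.530629; p*ln(p) = 0.588235 * (-0.530629) = -0.312135
  p = 22/68 = 0.323529; ln(p) = -1.128467; p*ln(p) = 0.323529 * (-1.128467) = -0.365092
sum(p*ln(p)) = (-0.214213) + (-0.312135) + (-0.365092) = -0.891440
H' = -(-0.891440) = 0.891440 ≈ 0.8914

0.8914


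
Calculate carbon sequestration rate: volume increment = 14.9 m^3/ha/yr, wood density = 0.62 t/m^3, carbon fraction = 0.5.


C = 14.9 * 0.62 * 0.5 = 4.619 ≈ 4.62 t C/ha/yr

4.62 t C/ha/yr


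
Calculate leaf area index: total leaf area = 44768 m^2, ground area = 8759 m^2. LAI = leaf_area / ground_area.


LAI = 44768 / 8759 = 5.1111 ≈ 5.11

5.11


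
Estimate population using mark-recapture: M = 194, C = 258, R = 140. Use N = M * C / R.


N = M * C / R = 194 * 258 / 140 = 50052 / 140 = 357.51 ≈ 358

358 individuals


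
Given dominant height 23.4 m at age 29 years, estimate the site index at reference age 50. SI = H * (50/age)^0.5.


50/29 = 1.72414
(1.72414)^0.5 = 1.31307
SI = 23.4 * 1.31307 = 30.7258 ≈ 30.7 m

30.7 m


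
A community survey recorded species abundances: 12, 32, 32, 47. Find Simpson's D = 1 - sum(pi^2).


Total N = 12 + 32 + 32 + 47 = 123
Per-species terms:
  p = 12/123 = 0.097561; p^2 = 0.097561^2 = 0.009518
  p = 32/123 = 0.260163; p^2 = 0.260163^2 = 0.067685
  p = 32/123 = 0.260163; p^2 = 0.260163^2 = 0.067685
  p = 47/123 = 0.382114; p^2 = 0.382114^2 = 0.146011
sum(p^2) = 0.009518 + 0.067685 + 0.067685 + 0.146011 = 0.290899
D = 1 - 0.290899 = 0.709101 ≈ 0.7091

0.7091


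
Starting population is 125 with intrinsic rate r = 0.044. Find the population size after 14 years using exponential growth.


r*t = 0.044 * 14 = 0.616
exp(0.616) = 1.85151
N = 125 * 1.85151 = 231.439 ≈ 231

231


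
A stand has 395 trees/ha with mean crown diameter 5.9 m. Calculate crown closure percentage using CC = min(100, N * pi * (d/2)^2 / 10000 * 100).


(d/2)^2 = (5.9/2)^2 = 2.95^2 = 8.7025
Crown area = 3.141593 * 8.7025 = 27.3397 m^2
N * area / 10000 * 100 = 395 * 27.3397 / 10000 * 100 = 107.992
CC = min(100, 107.992) = 100%

100%


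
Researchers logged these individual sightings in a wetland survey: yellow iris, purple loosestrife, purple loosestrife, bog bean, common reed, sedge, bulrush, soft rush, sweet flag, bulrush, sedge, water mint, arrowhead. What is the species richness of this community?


Total individuals logged = 13
Distinct species (count of individuals): yellow iris (1), purple loosestrife (2), bog bean (1), common reed (1), sedge (2), bulrush (2), soft rush (1), sweet flag (1), water mint (1), arrowhead (1)
Species richness = number of distinct species = 10

10


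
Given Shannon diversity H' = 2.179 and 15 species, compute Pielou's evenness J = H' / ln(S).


ln(15) = 2.70805
J = H' / ln(S) = 2.179 / 2.70805 = 0.804638 ≈ 0.8046

0.8046


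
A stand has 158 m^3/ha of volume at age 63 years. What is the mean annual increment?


MAI = 158 / 63 = 2.5079 ≈ 2.51 m^3/ha/yr

2.51 m^3/ha/yr


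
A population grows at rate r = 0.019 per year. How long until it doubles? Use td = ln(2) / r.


td = ln(2) / 0.019 = 0.693147 / 0.019 = 36.4814 ≈ 36.5 years

36.5 years


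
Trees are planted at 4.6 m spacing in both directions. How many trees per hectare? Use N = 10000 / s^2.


N = 10000 / 4.6^2 = 10000 / 21.16 = 472.590 ≈ 473 trees/ha

473 trees/ha


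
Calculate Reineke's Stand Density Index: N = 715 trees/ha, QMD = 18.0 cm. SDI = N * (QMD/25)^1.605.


QMD/25 = 18.0/25 = 0.72
(0.72)^1.605 = exp(1.605 * ln(0.72)) = exp(1.605 * (-0.328504)) = exp(-0.527249) = 0.590226
SDI = 715 * 0.590226 = 422.012 ≈ 422

422


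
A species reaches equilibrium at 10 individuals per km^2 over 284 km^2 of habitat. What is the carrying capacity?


K = 10 * 284 = 2840 individuals

2840 individuals


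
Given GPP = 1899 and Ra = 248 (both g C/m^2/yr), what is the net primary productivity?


NPP = GPP - Ra = 1899 - 248 = 1651 g C/m^2/yr

1651 g C/m^2/yr


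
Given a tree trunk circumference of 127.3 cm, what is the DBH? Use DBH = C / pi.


DBH = C / pi = 127.3 / 3.141593 = 40.5208 ≈ 40.52 cm

40.52 cm


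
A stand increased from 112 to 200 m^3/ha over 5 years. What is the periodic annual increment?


PAI = (V2 - V1) / period = (200 - 112) / 5 = 88 / 5 = 17.60 m^3/ha/yr

17.60 m^3/ha/yr


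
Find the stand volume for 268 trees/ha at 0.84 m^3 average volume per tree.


V_stand = 268 * 0.84 = 225.12 ≈ 225.1 m^3/ha

225.1 m^3/ha


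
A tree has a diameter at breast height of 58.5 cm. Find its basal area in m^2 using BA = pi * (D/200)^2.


D/200 = 58.5/200 = 0.2925 m
(D/200)^2 = 0.2925^2 = 0.08555625
BA = 3.141593 * 0.08555625 = 0.268783 ≈ 0.2688 m^2

0.2688 m^2


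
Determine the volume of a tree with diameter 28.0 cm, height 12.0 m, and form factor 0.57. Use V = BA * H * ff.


(D/200)^2 = (28.0/200)^2 = 0.14^2 = 0.0196
BA = 3.141593 * 0.0196 = 0.0615752 m^2
V = 0.0615752 * 12.0 * 0.57 = 0.421174 ≈ 0.421 m^3

0.421 m^3


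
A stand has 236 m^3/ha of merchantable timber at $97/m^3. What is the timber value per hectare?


Value = 236 * 97 = $22892/ha

$22892/ha


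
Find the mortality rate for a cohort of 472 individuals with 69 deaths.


Mortality rate = 69 / 472 = 0.146186 ≈ 0.1462

0.1462


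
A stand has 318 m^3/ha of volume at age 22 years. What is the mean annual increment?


MAI = 318 / 22 = 14.4545 ≈ 14.45 m^3/ha/yr

14.45 m^3/ha/yr


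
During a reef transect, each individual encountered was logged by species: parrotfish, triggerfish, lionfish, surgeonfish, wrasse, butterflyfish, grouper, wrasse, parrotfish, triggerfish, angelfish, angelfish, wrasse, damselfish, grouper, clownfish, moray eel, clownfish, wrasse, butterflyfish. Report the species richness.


Total individuals logged = 20
Distinct species (count of individuals): parrotfish (2), triggerfish (2), lionfish (1), surgeonfish (1), wrasse (4), butterflyfish (2), grouper (2), angelfish (2), damselfish (1), clownfish (2), moray eel (1)
Species richness = number of distinct species = 11

11


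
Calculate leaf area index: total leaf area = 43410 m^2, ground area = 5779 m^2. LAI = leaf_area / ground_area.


LAI = 43410 / 5779 = 7.5117 ≈ 7.51

7.51


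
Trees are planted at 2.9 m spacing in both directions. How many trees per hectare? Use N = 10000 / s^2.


N = 10000 / 2.9^2 = 10000 / 8.41 = 1189.06 ≈ 1189 trees/ha

1189 trees/ha


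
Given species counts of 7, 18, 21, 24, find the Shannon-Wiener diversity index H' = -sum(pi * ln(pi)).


Total N = 7 + 18 + 21 + 24 = 70
Per-species terms:
  p = 7/70 = 0.100000; ln(p) = -2.302585; p*ln(p) = 0.100000 * (-2.302585) = -0.230259
  p = 18/70 = 0.257143; ln(p) = -1.358123; p*ln(p) = 0.257143 * (-1.358123) = -0.349232
  p = 21/70 = 0.300000; ln(p) = -1.203973; p*ln(p) = 0.300000 * (-1.203973) = -0.361192
  p = 24/70 = 0.342857; ln(p) = -1.070442; p*ln(p) = 0.342857 * (-1.070442) = -0.367009
sum(p*ln(p)) = (-0.230259) + (-0.349232) + (-0.361192) + (-0.367009) = -1.307692
H' = -(-1.307692) = 1.307692 ≈ 1.3077

1.3077


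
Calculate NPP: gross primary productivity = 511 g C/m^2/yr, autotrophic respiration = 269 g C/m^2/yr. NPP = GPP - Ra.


NPP = GPP - Ra = 511 - 269 = 242 g C/m^2/yr

242 g C/m^2/yr


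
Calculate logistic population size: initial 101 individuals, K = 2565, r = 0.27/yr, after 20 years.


(K - N0)/N0 = (2565 - 101)/101 = 2464/101 = 24.3960
r*t = 0.27 * 20 = 5.4; exp(-5.4) = 0.00451658
24.3960 * 0.00451658 = 0.110186
1 + 0.110186 = 1.11019
N = 2565 / 1.11019 = 2310.42 ≈ 2310

2310


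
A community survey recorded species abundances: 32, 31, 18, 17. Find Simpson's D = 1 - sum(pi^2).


Total N = 32 + 31 + 18 + 17 = 98
Per-species terms:
  p = 32/98 = 0.326531; p^2 = 0.326531^2 = 0.106622
  p = 31/98 = 0.316327; p^2 = 0.316327^2 = 0.100063
  p = 18/98 = 0.183673; p^2 = 0.183673^2 = 0.033736
  p = 17/98 = 0.173469; p^2 = 0.173469^2 = 0.030091
sum(p^2) = 0.106622 + 0.100063 + 0.033736 + 0.030091 = 0.270512
D = 1 - 0.270512 = 0.729488 ≈ 0.7295

0.7295


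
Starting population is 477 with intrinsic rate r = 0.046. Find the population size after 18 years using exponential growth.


r*t = 0.046 * 18 = 0.828
exp(0.828) = 2.28874
N = 477 * 2.28874 = 1091.73 ≈ 1092

1092


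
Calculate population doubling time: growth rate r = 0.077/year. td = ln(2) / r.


td = ln(2) / 0.077 = 0.693147 / 0.077 = 9.00191 ≈ 9.0 years

9.0 years


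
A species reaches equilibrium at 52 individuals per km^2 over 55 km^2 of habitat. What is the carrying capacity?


K = 52 * 55 = 2860 individuals

2860 individuals


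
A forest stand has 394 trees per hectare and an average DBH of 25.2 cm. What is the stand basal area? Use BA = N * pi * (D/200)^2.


(D/200)^2 = (25.2/200)^2 = 0.126^2 = 0.015876
Individual BA = 3.141593 * 0.015876 = 0.0498759 m^2
Stand BA = 394 * 0.0498759 = 19.6511 ≈ 19.65 m^2/ha

19.65 m^2/ha


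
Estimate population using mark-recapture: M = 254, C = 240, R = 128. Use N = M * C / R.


N = M * C / R = 254 * 240 / 128 = 60960 / 128 = 476.25 ≈ 476

476 individuals


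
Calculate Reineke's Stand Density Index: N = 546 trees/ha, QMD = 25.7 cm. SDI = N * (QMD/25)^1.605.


QMD/25 = 25.7/25 = 1.028
(1.028)^1.605 = exp(1.605 * ln(1.028)) = exp(1.605 * 0.0276152) = exp(0.0443224) = 1.04532
SDI = 546 * 1.04532 = 570.745 ≈ 571

571


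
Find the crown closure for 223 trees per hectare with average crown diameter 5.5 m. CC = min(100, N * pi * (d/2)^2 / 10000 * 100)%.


(d/2)^2 = (5.5/2)^2 = 2.75^2 = 7.5625
Crown area = 3.141593 * 7.5625 = 23.7583 m^2
N * area / 10000 * 100 = 223 * 23.7583 / 10000 * 100 = 52.9810
CC = min(100, 52.9810) = 52.9810 ≈ 53.0%

53.0%


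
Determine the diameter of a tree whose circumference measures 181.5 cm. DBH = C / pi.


DBH = C / pi = 181.5 / 3.141593 = 57.7732 ≈ 57.77 cm

57.77 cm


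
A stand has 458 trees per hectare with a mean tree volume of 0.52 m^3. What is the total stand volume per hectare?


V_stand = 458 * 0.52 = 238.16 ≈ 238.2 m^3/ha

238.2 m^3/ha


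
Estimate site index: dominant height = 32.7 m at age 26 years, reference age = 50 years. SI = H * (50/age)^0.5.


50/26 = 1.92308
(1.92308)^0.5 = 1.38675
SI = 32.7 * 1.38675 = 45.3467 ≈ 45.3 m

45.3 m


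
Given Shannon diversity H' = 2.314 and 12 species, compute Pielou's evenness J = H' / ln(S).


ln(12) = 2.48491
J = H' / ln(S) = 2.314 / 2.48491 = 0.931221 ≈ 0.9312

0.9312


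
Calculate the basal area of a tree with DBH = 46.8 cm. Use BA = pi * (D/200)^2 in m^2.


D/200 = 46.8/200 = 0.234 m
(D/200)^2 = 0.234^2 = 0.054756
BA = 3.141593 * 0.054756 = 0.172021 ≈ 0.1720 m^2

0.1720 m^2


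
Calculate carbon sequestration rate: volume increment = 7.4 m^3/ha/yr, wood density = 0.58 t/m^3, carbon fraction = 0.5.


C = 7.4 * 0.58 * 0.5 = 2.146 ≈ 2.15 t C/ha/yr

2.15 t C/ha/yr


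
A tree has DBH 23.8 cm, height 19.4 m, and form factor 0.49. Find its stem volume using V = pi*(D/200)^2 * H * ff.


(D/200)^2 = (23.8/200)^2 = 0.119^2 = 0.014161
BA = 3.141593 * 0.014161 = 0.0444881 m^2
V = 0.0444881 * 19.4 * 0.49 = 0.422904 ≈ 0.423 m^3

0.423 m^3


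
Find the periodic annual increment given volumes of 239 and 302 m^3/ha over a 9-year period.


PAI = (V2 - V1) / period = (302 - 239) / 9 = 63 / 9 = 7.00 m^3/ha/yr

7.00 m^3/ha/yr


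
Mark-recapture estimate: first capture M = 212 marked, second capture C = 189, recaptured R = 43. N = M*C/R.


N = M * C / R = 212 * 189 / 43 = 40068 / 43 = 931.81 ≈ 932

932 individuals


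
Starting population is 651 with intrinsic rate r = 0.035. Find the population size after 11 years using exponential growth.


r*t = 0.035 * 11 = 0.385
exp(0.385) = 1.46961
N = 651 * 1.46961 = 956.716 ≈ 957

957


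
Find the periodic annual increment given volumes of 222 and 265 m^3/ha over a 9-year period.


PAI = (V2 - V1) / period = (265 - 222) / 9 = 43 / 9 = 4.7778 ≈ 4.78 m^3/ha/yr

4.78 m^3/ha/yr


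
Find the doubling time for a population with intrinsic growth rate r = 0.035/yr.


td = ln(2) / 0.035 = 0.693147 / 0.035 = 19.8042 ≈ 19.8 years

19.8 years


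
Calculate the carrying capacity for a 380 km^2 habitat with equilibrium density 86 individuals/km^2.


K = 86 * 380 = 32680 individuals

32680 individuals


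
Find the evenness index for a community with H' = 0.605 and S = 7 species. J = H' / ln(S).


ln(7) = 1.94591
J = H' / ln(S) = 0.605 / 1.94591 = 0.310909 ≈ 0.3109

0.3109


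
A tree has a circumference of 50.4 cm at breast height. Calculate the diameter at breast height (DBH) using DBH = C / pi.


DBH = C / pi = 50.4 / 3.141593 = 16.0428 ≈ 16.04 cm

16.04 cm


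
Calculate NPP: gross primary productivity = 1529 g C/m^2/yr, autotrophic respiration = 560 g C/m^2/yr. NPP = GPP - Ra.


NPP = GPP - Ra = 1529 - 560 = 969 g C/m^2/yr

969 g C/m^2/yr


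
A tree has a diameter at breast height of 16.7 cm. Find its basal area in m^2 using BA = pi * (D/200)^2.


D/200 = 16.7/200 = 0.0835 m
(D/200)^2 = 0.0835^2 = 0.00697225
BA = 3.141593 * 0.00697225 = 0.0219040 ≈ 0.0219 m^2

0.0219 m^2


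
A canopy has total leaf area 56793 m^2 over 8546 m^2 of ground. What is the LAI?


LAI = 56793 / 8546 = 6.6456 ≈ 6.65

6.65


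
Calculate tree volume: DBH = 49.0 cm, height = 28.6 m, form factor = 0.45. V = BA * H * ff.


(D/200)^2 = (49.0/200)^2 = 0.245^2 = 0.060025
BA = 3.141593 * 0.060025 = 0.188574 m^2
V = 0.188574 * 28.6 * 0.45 = 2.42695 ≈ 2.427 m^3

2.427 m^3


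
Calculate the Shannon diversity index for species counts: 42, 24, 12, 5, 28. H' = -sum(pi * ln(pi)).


Total N = 42 + 24 + 12 + 5 + 28 = 111
Per-species terms:
  p = 42/111 = 0.378378; ln(p) = -0.971862; p*ln(p) = 0.378378 * (-0.971862) = -0.367731
  p = 24/111 = 0.216216; ln(p) = -1.531477; p*ln(p) = 0.216216 * (-1.531477) = -0.331130
  p = 12/111 = 0.108108; ln(p) = -2.224625; p*ln(p) = 0.108108 * (-2.224625) = -0.240500
  p = 5/111 = 0.045045; ln(p) = -3.100093; p*ln(p) = 0.045045 * (-3.100093) = -0.139644
  p = 28/111 = 0.252252; ln(p) = -1.377327; p*ln(p) = 0.252252 * (-1.377327) = -0.347433
sum(p*ln(p)) = (-0.367731) + (-0.331130) + (-0.240500) + (-0.139644) + (-0.347433) = -1.426438
H' = -(-1.426438) = 1.426438 ≈ 1.4264

1.4264


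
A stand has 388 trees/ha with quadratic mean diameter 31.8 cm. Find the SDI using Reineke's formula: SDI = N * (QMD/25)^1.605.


QMD/25 = 31.8/25 = 1.272
(1.272)^1.605 = exp(1.605 * ln(1.272)) = exp(1.605 * 0.240590) = exp(0.386147) = 1.47130
SDI = 388 * 1.47130 = 570.864 ≈ 571

571


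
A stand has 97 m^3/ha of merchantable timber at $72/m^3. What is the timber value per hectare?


Value = 97 * 72 = $6984/ha

$6984/ha


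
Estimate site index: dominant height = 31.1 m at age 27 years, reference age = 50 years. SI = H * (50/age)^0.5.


50/27 = 1.85185
(1.85185)^0.5 = 1.36083
SI = 31.1 * 1.36083 = 42.3218 ≈ 42.3 m

42.3 m


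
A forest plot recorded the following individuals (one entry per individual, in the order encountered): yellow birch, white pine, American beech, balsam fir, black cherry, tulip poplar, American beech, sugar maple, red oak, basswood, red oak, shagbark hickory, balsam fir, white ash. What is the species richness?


Total individuals logged = 14
Distinct species (count of individuals): yellow birch (1), white pine (1), American beech (2), balsam fir (2), black cherry (1), tulip poplar (1), sugar maple (1), red oak (2), basswood (1), shagbark hickory (1), white ash (1)
Species richness = number of distinct species = 11

11


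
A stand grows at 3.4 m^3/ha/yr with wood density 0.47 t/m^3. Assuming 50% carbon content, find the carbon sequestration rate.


C = 3.4 * 0.47 * 0.5 = 0.799 ≈ 0.80 t C/ha/yr

0.80 t C/ha/yr


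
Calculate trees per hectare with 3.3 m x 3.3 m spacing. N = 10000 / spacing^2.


N = 10000 / 3.3^2 = 10000 / 10.89 = 918.274 ≈ 918 trees/ha

918 trees/ha


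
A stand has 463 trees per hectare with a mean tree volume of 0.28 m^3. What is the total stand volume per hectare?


V_stand = 463 * 0.28 = 129.64 ≈ 129.6 m^3/ha

129.6 m^3/ha


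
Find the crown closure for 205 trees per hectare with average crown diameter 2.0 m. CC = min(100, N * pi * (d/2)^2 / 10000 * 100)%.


(d/2)^2 = (2.0/2)^2 = 1^2 = 1
Crown area = 3.141593 * 1 = 3.14159 m^2
N * area / 10000 * 100 = 205 * 3.14159 / 10000 * 100 = 6.44026
CC = min(100, 6.44026) = 6.44026 ≈ 6.4%

6.4%


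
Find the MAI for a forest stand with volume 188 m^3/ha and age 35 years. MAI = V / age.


MAI = 188 / 35 = 5.3714 ≈ 5.37 m^3/ha/yr

5.37 m^3/ha/yr


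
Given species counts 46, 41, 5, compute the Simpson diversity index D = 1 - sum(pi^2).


Total N = 46 + 41 + 5 = 92
Per-species terms:
  p = 46/92 = 0.500000; p^2 = 0.500000^2 = 0.250000
  p = 41/92 = 0.445652; p^2 = 0.445652^2 = 0.198606
  p = 5/92 = 0.054348; p^2 = 0.054348^2 = 0.002954
sum(p^2) = 0.250000 + 0.198606 + 0.002954 = 0.451560
D = 1 - 0.451560 = 0.548440 ≈ 0.5484

0.5484


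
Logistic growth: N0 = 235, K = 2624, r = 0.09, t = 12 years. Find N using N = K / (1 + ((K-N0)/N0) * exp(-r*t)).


(K - N0)/N0 = (2624 - 235)/235 = 2389/235 = 10.1660
r*t = 0.09 * 12 = 1.08; exp(-1.08) = 0.339596
10.1660 * 0.339596 = 3.45233
1 + 3.45233 = 4.45233
N = 2624 / 4.45233 = 589.354 ≈ 589

589


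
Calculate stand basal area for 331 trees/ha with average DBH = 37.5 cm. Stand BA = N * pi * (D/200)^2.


(D/200)^2 = (37.5/200)^2 = 0.1875^2 = 0.03515625
Individual BA = 3.141593 * 0.03515625 = 0.110447 m^2
Stand BA = 331 * 0.110447 = 36.5580 ≈ 36.56 m^2/ha

36.56 m^2/ha


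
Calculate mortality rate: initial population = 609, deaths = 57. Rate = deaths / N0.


Mortality rate = 57 / 609 = 0.093596 ≈ 0.0936

0.0936


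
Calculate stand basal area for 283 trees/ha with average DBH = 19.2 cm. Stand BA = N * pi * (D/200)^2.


(D/200)^2 = (19.2/200)^2 = 0.096^2 = 0.009216
Individual BA = 3.141593 * 0.009216 = 0.0289529 m^2
Stand BA = 283 * 0.0289529 = 8.19367 ≈ 8.19 m^2/ha

8.19 m^2/ha


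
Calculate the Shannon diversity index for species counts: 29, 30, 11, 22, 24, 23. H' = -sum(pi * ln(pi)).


Total N = 29 + 30 + 11 + 22 + 24 + 23 = 139
Per-species terms:
  p = 29/139 = 0.208633; ln(p) = -1.567179; p*ln(p) = 0.208633 * (-1.567179) = -0.326965
  p = 30/139 = 0.215827; ln(p) = -1.533278; p*ln(p) = 0.215827 * (-1.533278) = -0.330923
  p = 11/139 = 0.079137; ln(p) = -2.536575; p*ln(p) = 0.079137 * (-2.536575) = -0.200737
  p = 22/139 = 0.158273; ln(p) = -1.843434; p*ln(p) = 0.158273 * (-1.843434) = -0.291766
  p = 24/139 = 0.172662; ln(p) = -1.756419; p*ln(p) = 0.172662 * (-1.756419) = -0.303267
  p = 23/139 = 0.165468; ln(p) = -1.798977; p*ln(p) = 0.165468 * (-1.798977) = -0.297673
sum(p*ln(p)) = (-0.326965) + (-0.330923) + (-0.200737) + (-0.291766) + (-0.303267) + (-0.297673) = -1.751331
H' = -(-1.751331) = 1.751331 ≈ 1.7513

1.7513


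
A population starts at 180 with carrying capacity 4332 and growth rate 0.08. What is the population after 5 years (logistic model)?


(K - N0)/N0 = (4332 - 180)/180 = 4152/180 = 23.0667
r*t = 0.08 * 5 = 0.4; exp(-0.4) = 0.670320
23.0667 * 0.670320 = 15.4621
1 + 15.4621 = 16.4621
N = 4332 / 16.4621 = 263.150 ≈ 263

263


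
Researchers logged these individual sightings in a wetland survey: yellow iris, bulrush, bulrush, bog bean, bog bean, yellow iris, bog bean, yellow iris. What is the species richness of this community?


Total individuals logged = 8
Distinct species (count of individuals): yellow iris (3), bulrush (2), bog bean (3)
Species richness = number of distinct species = 3

3


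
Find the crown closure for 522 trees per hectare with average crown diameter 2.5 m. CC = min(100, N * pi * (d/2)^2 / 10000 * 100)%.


(d/2)^2 = (2.5/2)^2 = 1.25^2 = 1.5625
Crown area = 3.141593 * 1.5625 = 4.90874 m^2
N * area / 10000 * 100 = 522 * 4.90874 / 10000 * 100 = 25.6236
CC = min(100, 25.6236) = 25.6236 ≈ 25.6%

25.6%


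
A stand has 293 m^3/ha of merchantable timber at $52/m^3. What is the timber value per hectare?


Value = 293 * 52 = $15236/ha

$15236/ha


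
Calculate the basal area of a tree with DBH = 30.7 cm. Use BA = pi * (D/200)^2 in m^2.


D/200 = 30.7/200 = 0.1535 m
(D/200)^2 = 0.1535^2 = 0.02356225
BA = 3.141593 * 0.02356225 = 0.0740230 ≈ 0.0740 m^2

0.0740 m^2


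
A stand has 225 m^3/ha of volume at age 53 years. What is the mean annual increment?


MAI = 225 / 53 = 4.2453 ≈ 4.25 m^3/ha/yr

4.25 m^3/ha/yr


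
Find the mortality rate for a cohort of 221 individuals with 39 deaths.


Mortality rate = 39 / 221 = 0.176471 ≈ 0.1765

0.1765


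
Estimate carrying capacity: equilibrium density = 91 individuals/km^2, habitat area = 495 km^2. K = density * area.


K = 91 * 495 = 45045 individuals

45045 individuals


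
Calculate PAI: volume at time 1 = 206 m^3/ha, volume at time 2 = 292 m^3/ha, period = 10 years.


PAI = (V2 - V1) / period = (292 - 206) / 10 = 86 / 10 = 8.60 m^3/ha/yr

8.60 m^3/ha/yr


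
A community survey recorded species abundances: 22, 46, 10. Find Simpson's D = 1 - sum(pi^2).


Total N = 22 + 46 + 10 = 78
Per-species terms:
  p = 22/78 = 0.282051; p^2 = 0.282051^2 = 0.079553
  p = 46/78 = 0.589744; p^2 = 0.589744^2 = 0.347798
  p = 10/78 = 0.128205; p^2 = 0.128205^2 = 0.016437
sum(p^2) = 0.079553 + 0.347798 + 0.016437 = 0.443788
D = 1 - 0.443788 = 0.556212 ≈ 0.5562

0.5562


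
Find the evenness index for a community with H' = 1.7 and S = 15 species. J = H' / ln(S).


ln(15) = 2.70805
J = H' / ln(S) = 1.7 / 2.70805 = 0.627758 ≈ 0.6278

0.6278


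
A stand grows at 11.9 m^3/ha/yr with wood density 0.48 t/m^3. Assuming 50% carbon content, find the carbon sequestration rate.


C = 11.9 * 0.48 * 0.5 = 2.856 ≈ 2.86 t C/ha/yr

2.86 t C/ha/yr


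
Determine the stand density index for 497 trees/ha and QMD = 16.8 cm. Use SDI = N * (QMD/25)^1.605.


QMD/25 = 16.8/25 = 0.672
(0.672)^1.605 = exp(1.605 * ln(0.672)) = exp(1.605 * (-0.397497)) = exp(-0.637983) = 0.528357
SDI = 497 * 0.528357 = 262.593 ≈ 263

263


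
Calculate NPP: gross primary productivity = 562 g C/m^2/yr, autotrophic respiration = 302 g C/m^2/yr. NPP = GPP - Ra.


NPP = GPP - Ra = 562 - 302 = 260 g C/m^2/yr

260 g C/m^2/yr


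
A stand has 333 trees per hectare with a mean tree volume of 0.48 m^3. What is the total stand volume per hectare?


V_stand = 333 * 0.48 = 159.84 ≈ 159.8 m^3/ha

159.8 m^3/ha


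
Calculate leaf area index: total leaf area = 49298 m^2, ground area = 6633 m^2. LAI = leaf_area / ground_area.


LAI = 49298 / 6633 = 7.4322 ≈ 7.43

7.43


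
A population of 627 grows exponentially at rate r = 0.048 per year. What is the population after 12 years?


r*t = 0.048 * 12 = 0.576
exp(0.576) = 1.77891
N = 627 * 1.77891 = 1115.38 ≈ 1115

1115


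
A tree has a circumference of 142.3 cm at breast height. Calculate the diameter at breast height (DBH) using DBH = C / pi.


DBH = C / pi = 142.3 / 3.141593 = 45.2955 ≈ 45.30 cm

45.30 cm


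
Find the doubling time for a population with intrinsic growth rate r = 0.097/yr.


td = ln(2) / 0.097 = 0.693147 / 0.097 = 7.14585 ≈ 7.1 years

7.1 years


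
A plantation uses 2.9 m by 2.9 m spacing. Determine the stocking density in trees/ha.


N = 10000 / 2.9^2 = 10000 / 8.41 = 1189.06 ≈ 1189 trees/ha

1189 trees/ha


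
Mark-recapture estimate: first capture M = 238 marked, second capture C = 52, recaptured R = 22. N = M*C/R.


N = M * C / R = 238 * 52 / 22 = 12376 / 22 = 562.55 ≈ 563

563 individuals


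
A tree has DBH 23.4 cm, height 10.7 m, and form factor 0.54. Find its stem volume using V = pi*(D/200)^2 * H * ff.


(D/200)^2 = (23.4/200)^2 = 0.117^2 = 0.013689
BA = 3.141593 * 0.013689 = 0.0430053 m^2
V = 0.0430053 * 10.7 * 0.54 = 0.248485 ≈ 0.248 m^3

0.248 m^3


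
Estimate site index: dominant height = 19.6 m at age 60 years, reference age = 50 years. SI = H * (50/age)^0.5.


50/60 = 0.833333
(0.833333)^0.5 = 0.912871
SI = 19.6 * 0.912871 = 17.8923 ≈ 17.9 m

17.9 m


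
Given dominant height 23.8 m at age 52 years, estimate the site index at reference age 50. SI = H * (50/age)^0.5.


50/52 = 0.961538
(0.961538)^0.5 = 0.980580
SI = 23.8 * 0.980580 = 23.3378 ≈ 23.3 m

23.3 m


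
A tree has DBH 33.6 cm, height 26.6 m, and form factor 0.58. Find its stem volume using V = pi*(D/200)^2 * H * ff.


(D/200)^2 = (33.6/200)^2 = 0.168^2 = 0.028224
BA = 3.141593 * 0.028224 = 0.0886683 m^2
V = 0.0886683 * 26.6 * 0.58 = 1.36797 ≈ 1.368 m^3

1.368 m^3
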